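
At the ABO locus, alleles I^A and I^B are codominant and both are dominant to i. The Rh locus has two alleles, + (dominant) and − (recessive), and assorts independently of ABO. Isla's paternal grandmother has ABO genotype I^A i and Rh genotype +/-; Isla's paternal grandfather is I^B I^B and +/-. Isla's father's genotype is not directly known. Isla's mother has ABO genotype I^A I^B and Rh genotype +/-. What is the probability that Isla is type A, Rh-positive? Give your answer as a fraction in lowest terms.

Isla's father's ABO genotype from I^A i × I^B I^B: 1/2 I^A I^B, 1/2 I^B i.
Crossing each possibility with the mother I^A I^B and summing P(type A): 1/2·1/4 + 1/2·1/4 = 1/4.
Similarly for Rh via the father's Rh distribution: P(Rh+) = 3/4.
Independent loci: 1/4 × 3/4 = 3/16.

3/16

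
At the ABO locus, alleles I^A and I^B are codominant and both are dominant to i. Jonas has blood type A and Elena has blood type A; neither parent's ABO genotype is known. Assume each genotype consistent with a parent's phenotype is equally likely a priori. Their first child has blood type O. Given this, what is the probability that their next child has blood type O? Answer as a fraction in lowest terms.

Possible genotypes: Jonas ∈ {I^A I^A, I^A i}; Elena ∈ {I^A I^A, I^A i}.
Weight each parental genotype pair by prior × P(type-O child):
  I^A i × I^A i: posterior weight 1; P(next child type O) = 1/4.
Weighted sum = 1/4.

1/4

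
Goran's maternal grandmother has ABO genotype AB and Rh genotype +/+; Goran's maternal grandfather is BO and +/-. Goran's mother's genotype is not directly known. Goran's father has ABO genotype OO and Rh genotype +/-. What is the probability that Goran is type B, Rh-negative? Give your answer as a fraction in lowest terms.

1/16

Goran's mother's ABO genotype from AB × BO: 1/4 AB, 1/4 AO, 1/4 BB, 1/4 BO.
Crossing each possibility with the father OO and summing P(type B): 1/4·1/2 + 1/4·0 + 1/4·1 + 1/4·1/2 = 1/2.
Similarly for Rh via the mother's Rh distribution: P(Rh-) = 1/8.
Independent loci: 1/2 × 1/8 = 1/16.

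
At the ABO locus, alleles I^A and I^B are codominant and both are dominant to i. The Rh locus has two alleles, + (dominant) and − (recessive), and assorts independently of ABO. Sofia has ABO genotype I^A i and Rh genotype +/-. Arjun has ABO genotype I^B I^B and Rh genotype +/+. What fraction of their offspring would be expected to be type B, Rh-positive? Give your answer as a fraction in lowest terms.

ABO cross I^A i × I^B I^B → offspring phenotypes: 1/2 B, 1/2 AB.
Rh cross +/- × +/+ → 1 Rh+.
Independent loci: P(type B, Rh-positive) = 1/2 × 1 = 1/2.

1/2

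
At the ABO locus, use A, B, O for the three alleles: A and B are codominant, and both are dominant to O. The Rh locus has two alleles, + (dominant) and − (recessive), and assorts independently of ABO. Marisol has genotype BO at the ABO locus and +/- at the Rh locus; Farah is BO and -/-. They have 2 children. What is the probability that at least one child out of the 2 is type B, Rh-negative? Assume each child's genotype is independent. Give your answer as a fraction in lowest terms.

ABO cross BO × BO → 1/4 O, 3/4 B.
Rh cross +/- × -/- → 1/2 Rh+, 1/2 Rh-; so P(type B, Rh-negative) = 3/4 × 1/2 = 3/8 per child.
P(none) = (5/8)^2 = 25/64; P(at least one) = 1 − 25/64 = 39/64.

39/64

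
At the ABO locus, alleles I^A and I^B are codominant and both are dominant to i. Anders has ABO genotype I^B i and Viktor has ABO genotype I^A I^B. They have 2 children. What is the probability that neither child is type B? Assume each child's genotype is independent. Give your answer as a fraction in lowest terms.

1/4

ABO cross I^B i × I^A I^B → 1/4 A, 1/2 B, 1/4 AB.
So P(type B) = 1/2 per child.
P(not type B) = 1/2 for one child; (1/2)^2 = 1/4.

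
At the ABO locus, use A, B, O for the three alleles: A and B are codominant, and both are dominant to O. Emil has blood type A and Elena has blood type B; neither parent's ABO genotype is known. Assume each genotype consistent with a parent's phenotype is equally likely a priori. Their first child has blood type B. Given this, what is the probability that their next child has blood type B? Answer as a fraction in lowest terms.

5/12

Possible genotypes: Emil ∈ {AA, AO}; Elena ∈ {BB, BO}.
Weight each parental genotype pair by prior × P(type-B child):
  AO × BB: posterior weight 2/3; P(next child type B) = 1/2.
  AO × BO: posterior weight 1/3; P(next child type B) = 1/4.
Weighted sum = 5/12.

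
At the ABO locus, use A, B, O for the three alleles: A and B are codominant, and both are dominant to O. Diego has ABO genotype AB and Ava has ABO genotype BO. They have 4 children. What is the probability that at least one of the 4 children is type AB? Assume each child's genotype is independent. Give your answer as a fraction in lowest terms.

175/256

ABO cross AB × BO → 1/4 A, 1/2 B, 1/4 AB.
So P(type AB) = 1/4 per child.
P(none) = (3/4)^4 = 81/256; P(at least one) = 1 − 81/256 = 175/256.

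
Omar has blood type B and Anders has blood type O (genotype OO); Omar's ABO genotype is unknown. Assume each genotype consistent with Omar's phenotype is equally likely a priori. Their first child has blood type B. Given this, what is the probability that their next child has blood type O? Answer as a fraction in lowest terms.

1/6

Possible genotypes: Omar ∈ {BB, BO}; Anders ∈ {OO}.
Weight each parental genotype pair by prior × P(type-B child):
  BB × OO: posterior weight 2/3; P(next child type O) = 0.
  BO × OO: posterior weight 1/3; P(next child type O) = 1/2.
Weighted sum = 1/6.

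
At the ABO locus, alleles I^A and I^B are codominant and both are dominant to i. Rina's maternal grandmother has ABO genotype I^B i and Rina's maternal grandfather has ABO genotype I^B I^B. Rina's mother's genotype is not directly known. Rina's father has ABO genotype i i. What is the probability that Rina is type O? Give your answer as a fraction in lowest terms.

Rina's mother's ABO genotype from I^B i × I^B I^B: 1/2 I^B I^B, 1/2 I^B i.
Crossing each possibility with the father i i and summing P(type O): 1/2·0 + 1/2·1/2 = 1/4.

1/4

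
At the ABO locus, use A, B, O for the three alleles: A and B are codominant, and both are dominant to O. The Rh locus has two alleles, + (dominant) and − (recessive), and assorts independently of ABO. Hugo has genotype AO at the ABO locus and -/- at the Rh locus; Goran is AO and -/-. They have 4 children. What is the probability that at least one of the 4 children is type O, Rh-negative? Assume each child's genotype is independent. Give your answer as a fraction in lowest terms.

175/256

ABO cross AO × AO → 1/4 O, 3/4 A.
Rh cross -/- × -/- → 1 Rh-; so P(type O, Rh-negative) = 1/4 × 1 = 1/4 per child.
P(none) = (3/4)^4 = 81/256; P(at least one) = 1 − 81/256 = 175/256.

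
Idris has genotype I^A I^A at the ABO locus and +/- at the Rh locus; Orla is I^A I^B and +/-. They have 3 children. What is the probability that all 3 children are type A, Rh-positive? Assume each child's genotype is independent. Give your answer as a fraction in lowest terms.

ABO cross I^A I^A × I^A I^B → 1/2 A, 1/2 AB.
Rh cross +/- × +/- → 3/4 Rh+, 1/4 Rh-; so P(type A, Rh-positive) = 1/2 × 3/4 = 3/8 per child.
All 3 independent: (3/8)^3 = 27/512.

27/512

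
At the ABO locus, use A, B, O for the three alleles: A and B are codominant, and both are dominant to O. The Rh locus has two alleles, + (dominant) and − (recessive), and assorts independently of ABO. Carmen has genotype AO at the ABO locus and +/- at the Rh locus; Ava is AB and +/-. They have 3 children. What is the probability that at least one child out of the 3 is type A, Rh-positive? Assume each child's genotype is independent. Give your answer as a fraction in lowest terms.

387/512

ABO cross AO × AB → 1/2 A, 1/4 B, 1/4 AB.
Rh cross +/- × +/- → 3/4 Rh+, 1/4 Rh-; so P(type A, Rh-positive) = 1/2 × 3/4 = 3/8 per child.
P(none) = (5/8)^3 = 125/512; P(at least one) = 1 − 125/512 = 387/512.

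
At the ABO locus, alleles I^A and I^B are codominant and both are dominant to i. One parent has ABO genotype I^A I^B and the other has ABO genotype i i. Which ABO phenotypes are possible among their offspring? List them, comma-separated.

A, B

Gametes from I^A I^B × i i give offspring ABO genotypes I^A i, I^B i, i.e. phenotypes A, B.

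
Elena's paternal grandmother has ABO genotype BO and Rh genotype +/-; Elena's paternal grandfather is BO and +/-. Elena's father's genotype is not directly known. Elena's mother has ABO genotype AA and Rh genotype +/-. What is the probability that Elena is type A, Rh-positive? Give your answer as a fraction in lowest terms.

3/8

Elena's father's ABO genotype from BO × BO: 1/4 BB, 1/2 BO, 1/4 OO.
Crossing each possibility with the mother AA and summing P(type A): 1/4·0 + 1/2·1/2 + 1/4·1 = 1/2.
Similarly for Rh via the father's Rh distribution: P(Rh+) = 3/4.
Independent loci: 1/2 × 3/4 = 3/8.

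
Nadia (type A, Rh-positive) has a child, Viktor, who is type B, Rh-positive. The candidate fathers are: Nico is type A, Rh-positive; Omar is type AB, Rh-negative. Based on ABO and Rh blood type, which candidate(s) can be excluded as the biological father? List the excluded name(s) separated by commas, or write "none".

A candidate is excluded only if no genotype consistent with his phenotype could produce a type B, Rh-positive child with a type A, Rh-positive mother.
Nico (type A, Rh+): no genotype consistent with that phenotype can produce a type-B Rh+ child with a type-A mother.

Nico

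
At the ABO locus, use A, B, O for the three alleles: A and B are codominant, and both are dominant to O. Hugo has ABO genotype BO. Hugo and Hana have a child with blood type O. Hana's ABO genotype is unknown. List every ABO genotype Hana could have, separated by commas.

AO, BO, OO

For each candidate genotype of Hana, check whether crossing it with BO can produce every observed child phenotype.
  AA → possible child types {A, AB} ✗
  AB → possible child types {A, B, AB} ✗
  AO → possible child types {O, A, B, AB} ✓
  BB → possible child types {B} ✗
  BO → possible child types {O, B} ✓
  OO → possible child types {O, B} ✓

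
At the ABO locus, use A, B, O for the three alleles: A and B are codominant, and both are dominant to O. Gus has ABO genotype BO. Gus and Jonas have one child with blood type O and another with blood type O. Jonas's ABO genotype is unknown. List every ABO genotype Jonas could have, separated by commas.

AO, BO, OO

For each candidate genotype of Jonas, check whether crossing it with BO can produce every observed child phenotype.
  AA → possible child types {A, AB} ✗
  AB → possible child types {A, B, AB} ✗
  AO → possible child types {O, A, B, AB} ✓
  BB → possible child types {B} ✗
  BO → possible child types {O, B} ✓
  OO → possible child types {O, B} ✓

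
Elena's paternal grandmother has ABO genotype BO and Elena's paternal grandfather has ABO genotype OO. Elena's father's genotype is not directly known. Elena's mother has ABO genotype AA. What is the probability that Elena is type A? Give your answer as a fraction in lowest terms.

Elena's father's ABO genotype from BO × OO: 1/2 BO, 1/2 OO.
Crossing each possibility with the mother AA and summing P(type A): 1/2·1/2 + 1/2·1 = 3/4.

3/4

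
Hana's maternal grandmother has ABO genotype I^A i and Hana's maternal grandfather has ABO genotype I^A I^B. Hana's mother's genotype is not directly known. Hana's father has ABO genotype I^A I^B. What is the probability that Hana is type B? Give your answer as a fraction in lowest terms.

Hana's mother's ABO genotype from I^A i × I^A I^B: 1/4 I^A I^A, 1/4 I^A I^B, 1/4 I^A i, 1/4 I^B i.
Crossing each possibility with the father I^A I^B and summing P(type B): 1/4·0 + 1/4·1/4 + 1/4·1/4 + 1/4·1/2 = 1/4.

1/4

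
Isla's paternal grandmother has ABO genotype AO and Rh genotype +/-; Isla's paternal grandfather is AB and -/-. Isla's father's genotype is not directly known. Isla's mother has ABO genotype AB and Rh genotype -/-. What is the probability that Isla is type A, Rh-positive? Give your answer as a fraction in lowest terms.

3/32

Isla's father's ABO genotype from AO × AB: 1/4 AA, 1/4 AB, 1/4 AO, 1/4 BO.
Crossing each possibility with the mother AB and summing P(type A): 1/4·1/2 + 1/4·1/4 + 1/4·1/2 + 1/4·1/4 = 3/8.
Similarly for Rh via the father's Rh distribution: P(Rh+) = 1/4.
Independent loci: 3/8 × 1/4 = 3/32.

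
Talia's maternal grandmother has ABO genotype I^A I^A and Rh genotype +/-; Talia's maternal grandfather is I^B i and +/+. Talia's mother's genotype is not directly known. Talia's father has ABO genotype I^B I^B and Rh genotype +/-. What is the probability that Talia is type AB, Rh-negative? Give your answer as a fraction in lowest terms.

Talia's mother's ABO genotype from I^A I^A × I^B i: 1/2 I^A I^B, 1/2 I^A i.
Crossing each possibility with the father I^B I^B and summing P(type AB): 1/2·1/2 + 1/2·1/2 = 1/2.
Similarly for Rh via the mother's Rh distribution: P(Rh-) = 1/8.
Independent loci: 1/2 × 1/8 = 1/16.

1/16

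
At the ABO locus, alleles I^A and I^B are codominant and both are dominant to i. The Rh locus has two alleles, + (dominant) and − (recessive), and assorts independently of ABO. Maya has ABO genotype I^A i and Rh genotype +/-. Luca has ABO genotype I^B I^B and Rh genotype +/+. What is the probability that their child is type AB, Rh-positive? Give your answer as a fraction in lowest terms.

1/2

ABO cross I^A i × I^B I^B → offspring phenotypes: 1/2 B, 1/2 AB.
Rh cross +/- × +/+ → 1 Rh+.
Independent loci: P(type AB, Rh-positive) = 1/2 × 1 = 1/2.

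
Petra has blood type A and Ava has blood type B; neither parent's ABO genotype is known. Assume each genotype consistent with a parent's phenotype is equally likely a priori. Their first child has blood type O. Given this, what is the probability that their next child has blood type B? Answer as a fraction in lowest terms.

Possible genotypes: Petra ∈ {AA, AO}; Ava ∈ {BB, BO}.
Weight each parental genotype pair by prior × P(type-O child):
  AO × BO: posterior weight 1; P(next child type B) = 1/4.
Weighted sum = 1/4.

1/4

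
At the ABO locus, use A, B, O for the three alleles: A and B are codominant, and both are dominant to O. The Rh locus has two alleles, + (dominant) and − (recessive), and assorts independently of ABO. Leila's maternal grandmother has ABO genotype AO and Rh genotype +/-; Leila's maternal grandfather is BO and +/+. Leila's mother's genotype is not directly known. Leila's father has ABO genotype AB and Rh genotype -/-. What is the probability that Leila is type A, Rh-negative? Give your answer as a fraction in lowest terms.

Leila's mother's ABO genotype from AO × BO: 1/4 AB, 1/4 AO, 1/4 BO, 1/4 OO.
Crossing each possibility with the father AB and summing P(type A): 1/4·1/4 + 1/4·1/2 + 1/4·1/4 + 1/4·1/2 = 3/8.
Similarly for Rh via the mother's Rh distribution: P(Rh-) = 1/4.
Independent loci: 3/8 × 1/4 = 3/32.

3/32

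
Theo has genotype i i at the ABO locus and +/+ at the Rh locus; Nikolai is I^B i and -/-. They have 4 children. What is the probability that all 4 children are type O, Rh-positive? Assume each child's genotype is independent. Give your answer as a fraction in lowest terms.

1/16

ABO cross i i × I^B i → 1/2 O, 1/2 B.
Rh cross +/+ × -/- → 1 Rh+; so P(type O, Rh-positive) = 1/2 × 1 = 1/2 per child.
All 4 independent: (1/2)^4 = 1/16.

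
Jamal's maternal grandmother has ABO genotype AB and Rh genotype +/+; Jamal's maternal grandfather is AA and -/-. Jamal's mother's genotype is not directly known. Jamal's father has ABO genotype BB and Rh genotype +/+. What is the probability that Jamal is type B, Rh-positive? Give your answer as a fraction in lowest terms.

Jamal's mother's ABO genotype from AB × AA: 1/2 AA, 1/2 AB.
Crossing each possibility with the father BB and summing P(type B): 1/2·0 + 1/2·1/2 = 1/4.
Similarly for Rh via the mother's Rh distribution: P(Rh+) = 1.
Independent loci: 1/4 × 1 = 1/4.

1/4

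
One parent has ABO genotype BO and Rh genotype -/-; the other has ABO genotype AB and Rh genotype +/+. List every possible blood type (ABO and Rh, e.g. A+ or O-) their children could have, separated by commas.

A+, B+, AB+

Gametes from BO × AB give offspring ABO genotypes AB, AO, BB, BO, i.e. phenotypes A, B, AB.
Rh cross -/- × +/+ → phenotypes Rh+.
Combining independently: A+, B+, AB+.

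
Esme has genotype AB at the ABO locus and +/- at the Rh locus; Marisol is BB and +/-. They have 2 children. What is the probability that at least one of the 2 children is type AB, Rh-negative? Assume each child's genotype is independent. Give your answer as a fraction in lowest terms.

15/64

ABO cross AB × BB → 1/2 B, 1/2 AB.
Rh cross +/- × +/- → 3/4 Rh+, 1/4 Rh-; so P(type AB, Rh-negative) = 1/2 × 1/4 = 1/8 per child.
P(none) = (7/8)^2 = 49/64; P(at least one) = 1 − 49/64 = 15/64.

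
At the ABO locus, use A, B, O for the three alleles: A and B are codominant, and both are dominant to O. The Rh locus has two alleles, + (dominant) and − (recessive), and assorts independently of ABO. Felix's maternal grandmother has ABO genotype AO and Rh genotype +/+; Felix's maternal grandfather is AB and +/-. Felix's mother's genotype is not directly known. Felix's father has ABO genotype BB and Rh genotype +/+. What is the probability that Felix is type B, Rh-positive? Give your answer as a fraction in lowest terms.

1/2

Felix's mother's ABO genotype from AO × AB: 1/4 AA, 1/4 AB, 1/4 AO, 1/4 BO.
Crossing each possibility with the father BB and summing P(type B): 1/4·0 + 1/4·1/2 + 1/4·1/2 + 1/4·1 = 1/2.
Similarly for Rh via the mother's Rh distribution: P(Rh+) = 1.
Independent loci: 1/2 × 1 = 1/2.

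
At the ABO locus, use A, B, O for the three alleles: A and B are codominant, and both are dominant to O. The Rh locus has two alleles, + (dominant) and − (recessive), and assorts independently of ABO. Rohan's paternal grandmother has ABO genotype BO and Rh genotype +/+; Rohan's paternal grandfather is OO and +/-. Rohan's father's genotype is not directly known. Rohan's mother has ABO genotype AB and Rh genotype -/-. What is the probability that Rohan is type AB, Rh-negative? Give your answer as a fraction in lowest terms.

1/32

Rohan's father's ABO genotype from BO × OO: 1/2 BO, 1/2 OO.
Crossing each possibility with the mother AB and summing P(type AB): 1/2·1/4 + 1/2·0 = 1/8.
Similarly for Rh via the father's Rh distribution: P(Rh-) = 1/4.
Independent loci: 1/8 × 1/4 = 1/32.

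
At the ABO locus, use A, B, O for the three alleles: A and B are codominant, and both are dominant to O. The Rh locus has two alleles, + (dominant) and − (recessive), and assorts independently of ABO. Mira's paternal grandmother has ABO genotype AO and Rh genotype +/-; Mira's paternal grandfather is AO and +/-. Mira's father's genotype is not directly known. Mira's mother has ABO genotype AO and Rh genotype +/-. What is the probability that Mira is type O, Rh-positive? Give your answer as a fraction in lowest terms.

Mira's father's ABO genotype from AO × AO: 1/4 AA, 1/2 AO, 1/4 OO.
Crossing each possibility with the mother AO and summing P(type O): 1/4·0 + 1/2·1/4 + 1/4·1/2 = 1/4.
Similarly for Rh via the father's Rh distribution: P(Rh+) = 3/4.
Independent loci: 1/4 × 3/4 = 3/16.

3/16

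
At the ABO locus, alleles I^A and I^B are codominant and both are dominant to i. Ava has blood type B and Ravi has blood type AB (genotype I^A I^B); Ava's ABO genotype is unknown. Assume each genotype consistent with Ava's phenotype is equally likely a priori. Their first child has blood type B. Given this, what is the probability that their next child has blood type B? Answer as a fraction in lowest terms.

Possible genotypes: Ava ∈ {I^B I^B, I^B i}; Ravi ∈ {I^A I^B}.
Weight each parental genotype pair by prior × P(type-B child):
  I^B I^B × I^A I^B: posterior weight 1/2; P(next child type B) = 1/2.
  I^B i × I^A I^B: posterior weight 1/2; P(next child type B) = 1/2.
Weighted sum = 1/2.

1/2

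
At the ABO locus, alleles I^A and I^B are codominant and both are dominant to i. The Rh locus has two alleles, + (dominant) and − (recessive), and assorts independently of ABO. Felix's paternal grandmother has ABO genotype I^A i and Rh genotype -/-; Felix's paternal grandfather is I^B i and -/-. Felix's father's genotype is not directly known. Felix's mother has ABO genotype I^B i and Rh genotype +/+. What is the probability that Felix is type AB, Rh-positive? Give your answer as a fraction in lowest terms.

1/8

Felix's father's ABO genotype from I^A i × I^B i: 1/4 I^A I^B, 1/4 I^A i, 1/4 I^B i, 1/4 i i.
Crossing each possibility with the mother I^B i and summing P(type AB): 1/4·1/4 + 1/4·1/4 + 1/4·0 + 1/4·0 = 1/8.
Similarly for Rh via the father's Rh distribution: P(Rh+) = 1.
Independent loci: 1/8 × 1 = 1/8.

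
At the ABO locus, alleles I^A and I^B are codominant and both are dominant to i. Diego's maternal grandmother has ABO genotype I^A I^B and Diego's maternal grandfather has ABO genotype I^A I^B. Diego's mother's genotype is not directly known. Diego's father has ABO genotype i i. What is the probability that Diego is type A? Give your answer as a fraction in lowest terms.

Diego's mother's ABO genotype from I^A I^B × I^A I^B: 1/4 I^A I^A, 1/2 I^A I^B, 1/4 I^B I^B.
Crossing each possibility with the father i i and summing P(type A): 1/4·1 + 1/2·1/2 + 1/4·0 = 1/2.

1/2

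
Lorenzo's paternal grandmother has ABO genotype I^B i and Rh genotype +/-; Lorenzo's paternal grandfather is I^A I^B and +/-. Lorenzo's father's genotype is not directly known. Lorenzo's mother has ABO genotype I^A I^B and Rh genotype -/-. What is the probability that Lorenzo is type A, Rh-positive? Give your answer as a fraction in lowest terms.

Lorenzo's father's ABO genotype from I^B i × I^A I^B: 1/4 I^A I^B, 1/4 I^A i, 1/4 I^B I^B, 1/4 I^B i.
Crossing each possibility with the mother I^A I^B and summing P(type A): 1/4·1/4 + 1/4·1/2 + 1/4·0 + 1/4·1/4 = 1/4.
Similarly for Rh via the father's Rh distribution: P(Rh+) = 1/2.
Independent loci: 1/4 × 1/2 = 1/8.

1/8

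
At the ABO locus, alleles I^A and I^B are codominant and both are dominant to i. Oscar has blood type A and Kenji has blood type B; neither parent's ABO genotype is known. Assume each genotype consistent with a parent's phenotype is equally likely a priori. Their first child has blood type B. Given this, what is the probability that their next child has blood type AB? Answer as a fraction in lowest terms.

Possible genotypes: Oscar ∈ {I^A I^A, I^A i}; Kenji ∈ {I^B I^B, I^B i}.
Weight each parental genotype pair by prior × P(type-B child):
  I^A i × I^B I^B: posterior weight 2/3; P(next child type AB) = 1/2.
  I^A i × I^B i: posterior weight 1/3; P(next child type AB) = 1/4.
Weighted sum = 5/12.

5/12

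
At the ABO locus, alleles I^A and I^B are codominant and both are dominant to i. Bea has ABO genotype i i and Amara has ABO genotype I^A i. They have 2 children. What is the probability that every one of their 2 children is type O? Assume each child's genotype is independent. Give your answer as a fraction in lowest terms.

ABO cross i i × I^A i → 1/2 O, 1/2 A.
So P(type O) = 1/2 per child.
All 2 independent: (1/2)^2 = 1/4.

1/4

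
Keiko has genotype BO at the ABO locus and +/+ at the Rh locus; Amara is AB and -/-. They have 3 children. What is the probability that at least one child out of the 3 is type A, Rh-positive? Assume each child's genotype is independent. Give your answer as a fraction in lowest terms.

ABO cross BO × AB → 1/4 A, 1/2 B, 1/4 AB.
Rh cross +/+ × -/- → 1 Rh+; so P(type A, Rh-positive) = 1/4 × 1 = 1/4 per child.
P(none) = (3/4)^3 = 27/64; P(at least one) = 1 − 27/64 = 37/64.

37/64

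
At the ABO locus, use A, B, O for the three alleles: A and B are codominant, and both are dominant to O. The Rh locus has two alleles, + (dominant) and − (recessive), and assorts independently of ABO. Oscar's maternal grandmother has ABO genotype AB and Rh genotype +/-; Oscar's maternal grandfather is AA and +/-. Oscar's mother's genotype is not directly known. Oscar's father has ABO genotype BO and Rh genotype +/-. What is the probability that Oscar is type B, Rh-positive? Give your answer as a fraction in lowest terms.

3/16

Oscar's mother's ABO genotype from AB × AA: 1/2 AA, 1/2 AB.
Crossing each possibility with the father BO and summing P(type B): 1/2·0 + 1/2·1/2 = 1/4.
Similarly for Rh via the mother's Rh distribution: P(Rh+) = 3/4.
Independent loci: 1/4 × 3/4 = 3/16.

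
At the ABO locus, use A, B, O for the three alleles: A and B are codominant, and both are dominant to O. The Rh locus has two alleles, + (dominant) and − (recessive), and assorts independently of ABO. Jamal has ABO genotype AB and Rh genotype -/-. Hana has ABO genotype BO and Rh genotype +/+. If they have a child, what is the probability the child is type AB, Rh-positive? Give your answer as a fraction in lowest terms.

ABO cross AB × BO → offspring phenotypes: 1/4 A, 1/2 B, 1/4 AB.
Rh cross -/- × +/+ → 1 Rh+.
Independent loci: P(type AB, Rh-positive) = 1/4 × 1 = 1/4.

1/4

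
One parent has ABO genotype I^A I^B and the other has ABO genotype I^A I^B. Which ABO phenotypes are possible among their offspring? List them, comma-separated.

Gametes from I^A I^B × I^A I^B give offspring ABO genotypes I^A I^A, I^A I^B, I^B I^B, i.e. phenotypes A, B, AB.

A, B, AB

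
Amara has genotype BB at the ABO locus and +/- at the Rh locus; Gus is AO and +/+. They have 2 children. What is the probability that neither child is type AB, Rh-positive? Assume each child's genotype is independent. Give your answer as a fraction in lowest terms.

1/4

ABO cross BB × AO → 1/2 B, 1/2 AB.
Rh cross +/- × +/+ → 1 Rh+; so P(type AB, Rh-positive) = 1/2 × 1 = 1/2 per child.
P(not type AB, Rh-positive) = 1/2 for one child; (1/2)^2 = 1/4.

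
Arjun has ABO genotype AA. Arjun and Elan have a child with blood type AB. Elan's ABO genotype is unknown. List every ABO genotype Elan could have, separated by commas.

For each candidate genotype of Elan, check whether crossing it with AA can produce every observed child phenotype.
  AA → possible child types {A} ✗
  AB → possible child types {A, AB} ✓
  AO → possible child types {A} ✗
  BB → possible child types {AB} ✓
  BO → possible child types {A, AB} ✓
  OO → possible child types {A} ✗

AB, BB, BO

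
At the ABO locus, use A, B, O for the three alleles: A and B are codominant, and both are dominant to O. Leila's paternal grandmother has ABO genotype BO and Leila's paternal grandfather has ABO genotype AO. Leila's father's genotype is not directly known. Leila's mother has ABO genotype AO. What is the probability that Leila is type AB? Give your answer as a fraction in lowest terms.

Leila's father's ABO genotype from BO × AO: 1/4 AB, 1/4 AO, 1/4 BO, 1/4 OO.
Crossing each possibility with the mother AO and summing P(type AB): 1/4·1/4 + 1/4·0 + 1/4·1/4 + 1/4·0 = 1/8.

1/8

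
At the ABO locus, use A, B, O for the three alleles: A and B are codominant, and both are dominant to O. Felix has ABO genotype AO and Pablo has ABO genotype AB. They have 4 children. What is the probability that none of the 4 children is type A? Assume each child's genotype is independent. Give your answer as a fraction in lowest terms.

1/16

ABO cross AO × AB → 1/2 A, 1/4 B, 1/4 AB.
So P(type A) = 1/2 per child.
P(not type A) = 1/2 for one child; (1/2)^4 = 1/16.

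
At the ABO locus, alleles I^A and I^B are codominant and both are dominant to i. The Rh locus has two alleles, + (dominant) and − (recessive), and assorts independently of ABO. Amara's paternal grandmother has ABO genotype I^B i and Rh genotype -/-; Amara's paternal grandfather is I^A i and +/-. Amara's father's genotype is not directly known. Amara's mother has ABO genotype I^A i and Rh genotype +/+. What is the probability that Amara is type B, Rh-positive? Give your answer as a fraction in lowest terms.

Amara's father's ABO genotype from I^B i × I^A i: 1/4 I^A I^B, 1/4 I^A i, 1/4 I^B i, 1/4 i i.
Crossing each possibility with the mother I^A i and summing P(type B): 1/4·1/4 + 1/4·0 + 1/4·1/4 + 1/4·0 = 1/8.
Similarly for Rh via the father's Rh distribution: P(Rh+) = 1.
Independent loci: 1/8 × 1 = 1/8.

1/8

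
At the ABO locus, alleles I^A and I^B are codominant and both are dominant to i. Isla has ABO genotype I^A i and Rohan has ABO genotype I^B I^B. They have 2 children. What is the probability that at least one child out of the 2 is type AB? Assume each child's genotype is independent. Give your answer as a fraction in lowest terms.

ABO cross I^A i × I^B I^B → 1/2 B, 1/2 AB.
So P(type AB) = 1/2 per child.
P(none) = (1/2)^2 = 1/4; P(at least one) = 1 − 1/4 = 3/4.

3/4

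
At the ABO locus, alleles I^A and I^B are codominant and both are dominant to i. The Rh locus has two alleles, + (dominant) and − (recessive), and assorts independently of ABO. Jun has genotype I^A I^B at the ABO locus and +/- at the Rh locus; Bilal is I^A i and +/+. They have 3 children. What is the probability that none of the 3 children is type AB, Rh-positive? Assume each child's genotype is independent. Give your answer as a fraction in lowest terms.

ABO cross I^A I^B × I^A i → 1/2 A, 1/4 B, 1/4 AB.
Rh cross +/- × +/+ → 1 Rh+; so P(type AB, Rh-positive) = 1/4 × 1 = 1/4 per child.
P(not type AB, Rh-positive) = 3/4 for one child; (3/4)^3 = 27/64.

27/64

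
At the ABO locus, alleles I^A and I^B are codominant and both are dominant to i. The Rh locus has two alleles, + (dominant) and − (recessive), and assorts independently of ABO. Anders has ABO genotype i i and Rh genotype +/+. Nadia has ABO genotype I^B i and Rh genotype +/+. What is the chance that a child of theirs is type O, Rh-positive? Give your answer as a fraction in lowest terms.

1/2

ABO cross i i × I^B i → offspring phenotypes: 1/2 O, 1/2 B.
Rh cross +/+ × +/+ → 1 Rh+.
Independent loci: P(type O, Rh-positive) = 1/2 × 1 = 1/2.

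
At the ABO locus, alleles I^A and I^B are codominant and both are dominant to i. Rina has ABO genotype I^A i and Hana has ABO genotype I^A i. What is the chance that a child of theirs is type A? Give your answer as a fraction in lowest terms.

ABO cross I^A i × I^A i → offspring phenotypes: 1/4 O, 3/4 A.
So P(type A) = 3/4.

3/4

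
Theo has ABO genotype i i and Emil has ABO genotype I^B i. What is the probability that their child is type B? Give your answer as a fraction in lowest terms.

1/2

ABO cross i i × I^B i → offspring phenotypes: 1/2 O, 1/2 B.
So P(type B) = 1/2.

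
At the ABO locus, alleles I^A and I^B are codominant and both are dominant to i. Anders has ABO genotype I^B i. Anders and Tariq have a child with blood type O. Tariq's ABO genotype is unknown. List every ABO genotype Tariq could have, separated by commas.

I^A i, I^B i, i i

For each candidate genotype of Tariq, check whether crossing it with I^B i can produce every observed child phenotype.
  I^A I^A → possible child types {A, AB} ✗
  I^A I^B → possible child types {A, B, AB} ✗
  I^A i → possible child types {O, A, B, AB} ✓
  I^B I^B → possible child types {B} ✗
  I^B i → possible child types {O, B} ✓
  i i → possible child types {O, B} ✓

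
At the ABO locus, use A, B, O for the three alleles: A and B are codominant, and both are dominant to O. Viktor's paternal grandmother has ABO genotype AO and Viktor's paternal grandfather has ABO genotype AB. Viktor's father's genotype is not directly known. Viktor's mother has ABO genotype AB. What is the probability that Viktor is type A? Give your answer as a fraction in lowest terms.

Viktor's father's ABO genotype from AO × AB: 1/4 AA, 1/4 AB, 1/4 AO, 1/4 BO.
Crossing each possibility with the mother AB and summing P(type A): 1/4·1/2 + 1/4·1/4 + 1/4·1/2 + 1/4·1/4 = 3/8.

3/8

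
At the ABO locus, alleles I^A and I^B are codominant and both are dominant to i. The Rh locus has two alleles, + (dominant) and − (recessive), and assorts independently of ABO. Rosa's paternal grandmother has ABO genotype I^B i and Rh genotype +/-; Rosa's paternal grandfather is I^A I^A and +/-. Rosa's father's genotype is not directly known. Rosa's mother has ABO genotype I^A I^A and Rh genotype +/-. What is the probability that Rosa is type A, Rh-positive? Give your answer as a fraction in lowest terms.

Rosa's father's ABO genotype from I^B i × I^A I^A: 1/2 I^A I^B, 1/2 I^A i.
Crossing each possibility with the mother I^A I^A and summing P(type A): 1/2·1/2 + 1/2·1 = 3/4.
Similarly for Rh via the father's Rh distribution: P(Rh+) = 3/4.
Independent loci: 3/4 × 3/4 = 9/16.

9/16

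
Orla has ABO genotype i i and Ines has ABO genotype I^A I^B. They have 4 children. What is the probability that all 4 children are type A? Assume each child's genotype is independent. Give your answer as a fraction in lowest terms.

1/16

ABO cross i i × I^A I^B → 1/2 A, 1/2 B.
So P(type A) = 1/2 per child.
All 4 independent: (1/2)^4 = 1/16.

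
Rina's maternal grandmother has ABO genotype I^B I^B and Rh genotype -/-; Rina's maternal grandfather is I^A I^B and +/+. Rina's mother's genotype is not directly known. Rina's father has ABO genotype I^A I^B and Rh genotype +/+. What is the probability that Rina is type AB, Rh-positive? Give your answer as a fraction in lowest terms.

1/2

Rina's mother's ABO genotype from I^B I^B × I^A I^B: 1/2 I^A I^B, 1/2 I^B I^B.
Crossing each possibility with the father I^A I^B and summing P(type AB): 1/2·1/2 + 1/2·1/2 = 1/2.
Similarly for Rh via the mother's Rh distribution: P(Rh+) = 1.
Independent loci: 1/2 × 1 = 1/2.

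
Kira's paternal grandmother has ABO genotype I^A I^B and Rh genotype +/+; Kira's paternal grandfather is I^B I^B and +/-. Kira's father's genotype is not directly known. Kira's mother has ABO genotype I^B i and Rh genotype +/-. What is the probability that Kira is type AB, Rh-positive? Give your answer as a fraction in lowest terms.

Kira's father's ABO genotype from I^A I^B × I^B I^B: 1/2 I^A I^B, 1/2 I^B I^B.
Crossing each possibility with the mother I^B i and summing P(type AB): 1/2·1/4 + 1/2·0 = 1/8.
Similarly for Rh via the father's Rh distribution: P(Rh+) = 7/8.
Independent loci: 1/8 × 7/8 = 7/64.

7/64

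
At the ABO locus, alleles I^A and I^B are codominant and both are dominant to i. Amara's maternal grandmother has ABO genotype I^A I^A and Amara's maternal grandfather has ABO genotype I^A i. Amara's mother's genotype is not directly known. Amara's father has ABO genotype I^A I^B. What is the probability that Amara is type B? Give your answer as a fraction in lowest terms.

Amara's mother's ABO genotype from I^A I^A × I^A i: 1/2 I^A I^A, 1/2 I^A i.
Crossing each possibility with the father I^A I^B and summing P(type B): 1/2·0 + 1/2·1/4 = 1/8.

1/8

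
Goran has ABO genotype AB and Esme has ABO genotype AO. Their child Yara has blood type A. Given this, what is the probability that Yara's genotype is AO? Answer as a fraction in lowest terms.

Cross AB × AO → 1/4 AA, 1/4 AB, 1/4 AO, 1/4 BO.
Type-A genotypes among offspring: AA (1/4), AO (1/4); total 1/2.
P(AO | type A) = (1/4) / (1/2) = 1/2.

1/2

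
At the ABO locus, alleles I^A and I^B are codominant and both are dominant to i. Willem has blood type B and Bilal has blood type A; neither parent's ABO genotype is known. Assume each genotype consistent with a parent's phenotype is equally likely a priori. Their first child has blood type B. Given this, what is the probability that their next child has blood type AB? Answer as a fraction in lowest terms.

5/12

Possible genotypes: Willem ∈ {I^B I^B, I^B i}; Bilal ∈ {I^A I^A, I^A i}.
Weight each parental genotype pair by prior × P(type-B child):
  I^B I^B × I^A i: posterior weight 2/3; P(next child type AB) = 1/2.
  I^B i × I^A i: posterior weight 1/3; P(next child type AB) = 1/4.
Weighted sum = 5/12.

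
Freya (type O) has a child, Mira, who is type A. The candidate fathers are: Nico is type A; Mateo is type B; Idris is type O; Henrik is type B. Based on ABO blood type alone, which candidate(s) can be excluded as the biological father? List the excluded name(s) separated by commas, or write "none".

A candidate is excluded only if no genotype consistent with his phenotype could produce a type A child with a type O mother.
Mateo (type B): no genotype consistent with that phenotype can produce a type-A child with a type-O mother.
Idris (type O): no genotype consistent with that phenotype can produce a type-A child with a type-O mother.
Henrik (type B): no genotype consistent with that phenotype can produce a type-A child with a type-O mother.

Mateo, Idris, Henrik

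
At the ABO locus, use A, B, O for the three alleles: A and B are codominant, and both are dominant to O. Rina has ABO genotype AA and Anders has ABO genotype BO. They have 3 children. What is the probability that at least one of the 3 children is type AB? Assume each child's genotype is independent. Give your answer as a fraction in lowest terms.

7/8

ABO cross AA × BO → 1/2 A, 1/2 AB.
So P(type AB) = 1/2 per child.
P(none) = (1/2)^3 = 1/8; P(at least one) = 1 − 1/8 = 7/8.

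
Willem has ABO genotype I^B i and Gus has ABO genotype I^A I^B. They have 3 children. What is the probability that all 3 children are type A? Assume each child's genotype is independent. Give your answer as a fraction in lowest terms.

ABO cross I^B i × I^A I^B → 1/4 A, 1/2 B, 1/4 AB.
So P(type A) = 1/4 per child.
All 3 independent: (1/4)^3 = 1/64.

1/64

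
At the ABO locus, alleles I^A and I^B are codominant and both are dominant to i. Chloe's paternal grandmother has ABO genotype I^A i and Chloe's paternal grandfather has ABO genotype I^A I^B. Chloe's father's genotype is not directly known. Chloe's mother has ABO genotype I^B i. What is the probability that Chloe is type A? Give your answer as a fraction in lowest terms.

Chloe's father's ABO genotype from I^A i × I^A I^B: 1/4 I^A I^A, 1/4 I^A I^B, 1/4 I^A i, 1/4 I^B i.
Crossing each possibility with the mother I^B i and summing P(type A): 1/4·1/2 + 1/4·1/4 + 1/4·1/4 + 1/4·0 = 1/4.

1/4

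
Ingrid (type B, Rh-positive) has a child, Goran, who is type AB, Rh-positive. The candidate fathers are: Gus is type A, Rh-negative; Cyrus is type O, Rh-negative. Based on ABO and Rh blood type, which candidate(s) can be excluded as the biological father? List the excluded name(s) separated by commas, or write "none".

Cyrus

A candidate is excluded only if no genotype consistent with his phenotype could produce a type AB, Rh-positive child with a type B, Rh-positive mother.
Cyrus (type O, Rh-): no genotype consistent with that phenotype can produce a type-AB Rh+ child with a type-B mother.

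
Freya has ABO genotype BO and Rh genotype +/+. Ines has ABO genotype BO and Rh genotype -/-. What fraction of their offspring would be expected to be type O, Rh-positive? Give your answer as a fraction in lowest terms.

1/4

ABO cross BO × BO → offspring phenotypes: 1/4 O, 3/4 B.
Rh cross +/+ × -/- → 1 Rh+.
Independent loci: P(type O, Rh-positive) = 1/4 × 1 = 1/4.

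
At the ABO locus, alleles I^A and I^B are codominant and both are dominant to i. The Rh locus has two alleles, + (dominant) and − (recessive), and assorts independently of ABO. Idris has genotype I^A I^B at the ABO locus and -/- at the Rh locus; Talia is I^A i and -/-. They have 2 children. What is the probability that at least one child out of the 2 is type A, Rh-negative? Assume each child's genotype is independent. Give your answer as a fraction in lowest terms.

ABO cross I^A I^B × I^A i → 1/2 A, 1/4 B, 1/4 AB.
Rh cross -/- × -/- → 1 Rh-; so P(type A, Rh-negative) = 1/2 × 1 = 1/2 per child.
P(none) = (1/2)^2 = 1/4; P(at least one) = 1 − 1/4 = 3/4.

3/4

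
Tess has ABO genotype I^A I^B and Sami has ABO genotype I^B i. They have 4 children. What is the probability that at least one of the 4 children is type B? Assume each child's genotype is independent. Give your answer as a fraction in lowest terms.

15/16

ABO cross I^A I^B × I^B i → 1/4 A, 1/2 B, 1/4 AB.
So P(type B) = 1/2 per child.
P(none) = (1/2)^4 = 1/16; P(at least one) = 1 − 1/16 = 15/16.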